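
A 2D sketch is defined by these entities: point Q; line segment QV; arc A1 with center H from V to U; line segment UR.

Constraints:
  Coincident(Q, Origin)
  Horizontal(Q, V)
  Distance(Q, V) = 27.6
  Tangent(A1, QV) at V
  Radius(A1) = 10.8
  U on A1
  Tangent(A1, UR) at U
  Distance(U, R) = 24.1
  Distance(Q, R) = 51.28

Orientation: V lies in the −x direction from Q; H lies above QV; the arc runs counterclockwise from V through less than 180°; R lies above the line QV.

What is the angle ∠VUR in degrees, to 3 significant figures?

112°

Q is at the origin; QV is horizontal with |QV| = 27.6 and V on the −x side, so V = (-27.6, 0.00). Since A1 is tangent to QV there, HV ⟂ QV, so H = V + (0, 10.8) = (-27.6, 10.8). Since HU ⟂ UR (tangency), |HR| = √(10.8² + 24.1²) = 26.4 regardless of where U sits on A1. So R lies on both circle(Q, 51.28) and circle(H, 26.4); the above-QV intersection is R = (-37.0, 35.5). U is the foot of the tangent from R: U = (-20.0, 18.4).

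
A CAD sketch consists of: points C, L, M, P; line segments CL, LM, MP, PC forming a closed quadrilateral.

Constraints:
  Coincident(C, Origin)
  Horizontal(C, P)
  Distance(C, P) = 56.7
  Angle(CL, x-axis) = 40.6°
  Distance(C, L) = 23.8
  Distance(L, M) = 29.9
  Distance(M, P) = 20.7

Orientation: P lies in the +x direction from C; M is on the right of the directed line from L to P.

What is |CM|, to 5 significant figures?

38.072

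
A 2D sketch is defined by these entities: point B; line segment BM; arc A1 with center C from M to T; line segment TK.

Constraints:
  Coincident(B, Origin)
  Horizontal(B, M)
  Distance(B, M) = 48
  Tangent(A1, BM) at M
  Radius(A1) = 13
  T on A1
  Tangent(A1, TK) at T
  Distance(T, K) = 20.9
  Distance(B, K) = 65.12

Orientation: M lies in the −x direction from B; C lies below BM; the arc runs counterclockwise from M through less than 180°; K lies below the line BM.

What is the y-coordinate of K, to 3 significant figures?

-37.0

B is at the origin; B and M share the same y with |BM| = 48.0 and M on the −x side, so M = (-48.0, 0.00). Tangency of A1 to BM means the radius CM is perpendicular to BM, so C = M + (0, -13) = (-48.0, -13.0). Since CT ⟂ TK (tangency), |CK| = √(13.0² + 20.9²) = 24.6 regardless of where T sits on A1. So K lies on both circle(B, 65.12) and circle(C, 24.6); the below-BM intersection is K = (-53.6, -37.0). T is the foot of the tangent from K: T = (-60.3, -17.2).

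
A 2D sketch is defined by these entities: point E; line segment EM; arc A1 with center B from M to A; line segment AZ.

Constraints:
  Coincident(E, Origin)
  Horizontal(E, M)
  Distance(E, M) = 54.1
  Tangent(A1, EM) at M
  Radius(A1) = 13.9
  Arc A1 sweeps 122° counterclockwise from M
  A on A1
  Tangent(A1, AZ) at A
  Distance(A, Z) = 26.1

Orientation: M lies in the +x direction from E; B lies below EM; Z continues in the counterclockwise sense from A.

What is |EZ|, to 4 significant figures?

70.96

On A1, M sits at bearing 90° from B; a 122° counterclockwise sweep puts A at bearing 212°, so A = B + 13.9·(cos 212°, sin 212°) = (42.31, -21.27). Since A1 is tangent to AZ there, BA ⟂ AZ, so AZ runs along (−sin 212°, cos 212°); with |AZ| = 26.1, Z = (56.14, -43.40). Then |EZ| = |Z − E| = 70.96.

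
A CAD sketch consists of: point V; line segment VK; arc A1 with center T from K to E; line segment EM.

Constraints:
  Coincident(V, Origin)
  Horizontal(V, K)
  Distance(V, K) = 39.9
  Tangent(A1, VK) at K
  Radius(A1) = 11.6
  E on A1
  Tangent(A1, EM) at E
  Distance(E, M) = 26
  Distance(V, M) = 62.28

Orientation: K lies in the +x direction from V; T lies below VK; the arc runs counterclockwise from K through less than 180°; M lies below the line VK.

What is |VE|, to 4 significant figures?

36.86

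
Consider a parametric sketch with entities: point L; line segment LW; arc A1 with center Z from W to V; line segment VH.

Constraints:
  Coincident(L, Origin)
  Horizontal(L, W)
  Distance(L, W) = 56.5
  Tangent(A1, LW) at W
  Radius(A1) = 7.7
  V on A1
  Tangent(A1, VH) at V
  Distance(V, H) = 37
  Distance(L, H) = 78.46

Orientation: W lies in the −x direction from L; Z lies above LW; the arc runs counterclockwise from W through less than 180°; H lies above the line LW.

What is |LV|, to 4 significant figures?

50.64

Checks: L.y = 0.00, W.y = 0.00 ✓; |ZV| = 7.700 ✓; ∠(ZV, VH) = 90.00° ✓; |VH| = 37.00 ✓; |LH| = 78.46 ✓.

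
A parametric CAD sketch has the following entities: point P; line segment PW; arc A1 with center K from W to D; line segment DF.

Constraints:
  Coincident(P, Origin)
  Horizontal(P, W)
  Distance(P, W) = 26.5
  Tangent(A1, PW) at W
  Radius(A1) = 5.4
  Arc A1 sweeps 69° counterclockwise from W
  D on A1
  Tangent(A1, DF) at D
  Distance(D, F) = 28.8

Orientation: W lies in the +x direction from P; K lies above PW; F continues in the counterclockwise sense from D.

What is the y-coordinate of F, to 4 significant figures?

30.35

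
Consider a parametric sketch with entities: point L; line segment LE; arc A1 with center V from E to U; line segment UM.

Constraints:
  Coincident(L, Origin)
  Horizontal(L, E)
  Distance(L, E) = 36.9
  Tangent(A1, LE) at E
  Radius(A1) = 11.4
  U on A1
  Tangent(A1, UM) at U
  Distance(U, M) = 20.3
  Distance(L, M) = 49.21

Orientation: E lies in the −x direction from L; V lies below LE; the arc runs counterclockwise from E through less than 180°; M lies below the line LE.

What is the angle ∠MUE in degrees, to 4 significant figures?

118.0°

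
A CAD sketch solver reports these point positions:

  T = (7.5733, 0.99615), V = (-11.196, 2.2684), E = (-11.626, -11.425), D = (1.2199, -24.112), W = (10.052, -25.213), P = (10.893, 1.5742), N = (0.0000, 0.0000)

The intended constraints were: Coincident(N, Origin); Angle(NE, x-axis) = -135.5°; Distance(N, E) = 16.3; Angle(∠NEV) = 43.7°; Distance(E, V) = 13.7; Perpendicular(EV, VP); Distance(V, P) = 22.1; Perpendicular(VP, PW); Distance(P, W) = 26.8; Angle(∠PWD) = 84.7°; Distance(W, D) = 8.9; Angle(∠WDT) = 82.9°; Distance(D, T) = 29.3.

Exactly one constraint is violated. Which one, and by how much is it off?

Distance(D, T) = 29.3 — off by 3.40.

N = (0.00, 0.00) ✓; NE at -135.5° ✓; |NE| = 16.30 ✓; ∠NEV = 43.70° ✓; |EV| = 13.70 ✓; ∠(EV, VP) = 90.00° ✓; |VP| = 22.10 ✓; ∠(VP, PW) = 90.00° ✓; |PW| = 26.80 ✓; ∠PWD = 84.69° ✓; |WD| = 8.900 ✓; ∠WDT = 82.91° ✓; |DT| = 25.90 ✗.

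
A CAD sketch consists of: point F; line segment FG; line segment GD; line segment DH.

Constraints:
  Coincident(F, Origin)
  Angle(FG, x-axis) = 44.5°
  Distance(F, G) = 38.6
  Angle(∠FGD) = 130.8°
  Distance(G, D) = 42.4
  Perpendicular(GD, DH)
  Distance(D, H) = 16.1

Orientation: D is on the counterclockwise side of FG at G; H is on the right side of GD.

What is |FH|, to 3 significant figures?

81.4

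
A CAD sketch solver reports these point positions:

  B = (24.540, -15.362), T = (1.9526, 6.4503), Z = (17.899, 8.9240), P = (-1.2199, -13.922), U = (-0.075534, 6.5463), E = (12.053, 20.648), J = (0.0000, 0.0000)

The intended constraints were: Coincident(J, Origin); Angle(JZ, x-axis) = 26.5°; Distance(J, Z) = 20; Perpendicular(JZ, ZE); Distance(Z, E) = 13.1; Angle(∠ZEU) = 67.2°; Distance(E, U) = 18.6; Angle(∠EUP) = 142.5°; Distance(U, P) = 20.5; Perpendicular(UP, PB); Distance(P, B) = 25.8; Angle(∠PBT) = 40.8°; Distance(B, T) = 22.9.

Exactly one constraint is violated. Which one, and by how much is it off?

Distance(B, T) = 22.9 — off by 8.50.

J = (0.00, 0.00) ✓; JZ at 26.50° ✓; |JZ| = 20.00 ✓; ∠(JZ, ZE) = 90.00° ✓; |ZE| = 13.10 ✓; ∠ZEU = 67.20° ✓; |EU| = 18.60 ✓; ∠EUP = 142.5° ✓; |UP| = 20.50 ✓; ∠(UP, PB) = 90.00° ✓; |PB| = 25.80 ✓; ∠PBT = 40.80° ✓; |BT| = 31.40 ✗.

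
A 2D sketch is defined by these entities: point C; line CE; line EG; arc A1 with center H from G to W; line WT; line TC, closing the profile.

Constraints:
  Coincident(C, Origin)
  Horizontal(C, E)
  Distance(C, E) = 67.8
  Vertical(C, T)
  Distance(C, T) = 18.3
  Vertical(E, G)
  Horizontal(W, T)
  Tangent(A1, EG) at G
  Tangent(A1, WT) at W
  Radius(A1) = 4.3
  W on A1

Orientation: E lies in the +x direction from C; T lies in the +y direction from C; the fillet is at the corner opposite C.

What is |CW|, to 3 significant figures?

66.1

The virtual corner opposite C is at (67.8, 18.3). The tangent condition forces HG to be normal to EG and A1 meets WT tangentially, so HW is at right angles to WT, with radius 4.3, so the center H sits 4.3 in from both sides at H = (63.5, 14.0). That places the tangent points at G = (67.8, 14.0) on EG and W = (63.5, 18.3) on WT. Then |CW| = |W − C| = 66.1.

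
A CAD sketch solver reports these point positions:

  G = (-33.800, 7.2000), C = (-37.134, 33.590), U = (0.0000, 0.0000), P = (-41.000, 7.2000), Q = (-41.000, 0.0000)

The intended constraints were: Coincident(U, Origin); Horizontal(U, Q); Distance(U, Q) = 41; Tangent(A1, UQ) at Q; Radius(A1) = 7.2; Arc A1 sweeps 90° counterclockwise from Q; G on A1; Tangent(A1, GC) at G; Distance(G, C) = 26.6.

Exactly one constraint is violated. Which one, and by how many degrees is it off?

Tangent(A1, GC) at G — off by 7.20°.

U = (0.00, 0.00) ✓; U.y = 0.00, Q.y = 0.00 ✓; |UQ| = 41.00 ✓; ∠(PQ, QU) = 90.00° ✓; |PQ| = 7.200 ✓; bearing(P→G) − bearing(P→Q) = 90.00° ✓; |PG| = 7.200 ✓; ∠(PG, GC) = 82.80° ✗; |GC| = 26.60 ✓.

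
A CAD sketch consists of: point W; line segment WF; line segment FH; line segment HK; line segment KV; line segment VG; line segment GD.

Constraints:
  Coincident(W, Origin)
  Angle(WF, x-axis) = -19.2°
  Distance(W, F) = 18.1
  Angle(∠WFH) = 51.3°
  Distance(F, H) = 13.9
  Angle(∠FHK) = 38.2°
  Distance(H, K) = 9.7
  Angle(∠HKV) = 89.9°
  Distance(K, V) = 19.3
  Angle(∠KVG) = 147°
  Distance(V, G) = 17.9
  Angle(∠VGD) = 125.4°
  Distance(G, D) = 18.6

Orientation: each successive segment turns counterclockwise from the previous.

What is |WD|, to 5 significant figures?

53.405

∠KVG = 147.0° gives VG at 14.400° from the x-axis; with |VG| = 17.9, G = (44.973, -3.7421). ∠VGD = 125.4° gives GD at 69.000° from the x-axis; with |GD| = 18.6, D = (51.639, 13.623). Then |WD| = |D − W| = 53.405.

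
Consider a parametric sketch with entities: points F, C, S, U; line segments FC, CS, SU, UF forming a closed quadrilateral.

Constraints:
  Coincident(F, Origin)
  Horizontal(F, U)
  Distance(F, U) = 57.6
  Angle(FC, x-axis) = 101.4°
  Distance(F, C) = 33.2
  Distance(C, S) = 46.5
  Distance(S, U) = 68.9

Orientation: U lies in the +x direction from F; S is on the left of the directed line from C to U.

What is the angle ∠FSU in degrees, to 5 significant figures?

49.387°

Checks: |CS| = 46.50 ✓; |SU| = 68.90 ✓.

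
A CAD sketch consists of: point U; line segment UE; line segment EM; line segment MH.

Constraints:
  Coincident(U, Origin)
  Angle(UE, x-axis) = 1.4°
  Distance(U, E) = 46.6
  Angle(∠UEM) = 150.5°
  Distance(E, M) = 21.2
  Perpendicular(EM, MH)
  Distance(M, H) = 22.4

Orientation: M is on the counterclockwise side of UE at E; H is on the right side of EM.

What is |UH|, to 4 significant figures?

76.62

U is at the origin; UE runs at 1.4° with length 46.6, so E = 46.6·(cos 1.4°, sin 1.4°) = (46.59, 1.139). ∠UEM = 150.5°, so EM runs at 1.4° + (180° − 150.5°) = 30.90° from the x-axis; with |EM| = 21.2, M = E + 21.2·(cos 30.90°, sin 30.90°) = (64.78, 12.03). EM is perpendicular to MH; with |MH| = 22.4 on the right of EM, H = M + 22.4·(0.5135, -0.8581) = (76.28, -7.195). Then |UH| = |H − U| = 76.62.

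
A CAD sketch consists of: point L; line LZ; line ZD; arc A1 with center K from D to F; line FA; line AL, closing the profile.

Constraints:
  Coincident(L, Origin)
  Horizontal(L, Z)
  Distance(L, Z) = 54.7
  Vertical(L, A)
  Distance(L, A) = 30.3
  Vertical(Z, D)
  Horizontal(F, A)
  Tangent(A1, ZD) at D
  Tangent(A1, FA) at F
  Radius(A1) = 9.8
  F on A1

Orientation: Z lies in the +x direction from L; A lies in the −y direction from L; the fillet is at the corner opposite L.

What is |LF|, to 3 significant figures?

54.2

The virtual corner opposite L is at (54.7, -30.3). Tangency of A1 to ZD means the radius KD is perpendicular to ZD and tangency of A1 to FA means the radius KF is perpendicular to FA, with radius 9.8, so the center K sits 9.8 in from both sides at K = (44.9, -20.5). That places the tangent points at D = (54.7, -20.5) on ZD and F = (44.9, -30.3) on FA. Then |LF| = |F − L| = 54.2.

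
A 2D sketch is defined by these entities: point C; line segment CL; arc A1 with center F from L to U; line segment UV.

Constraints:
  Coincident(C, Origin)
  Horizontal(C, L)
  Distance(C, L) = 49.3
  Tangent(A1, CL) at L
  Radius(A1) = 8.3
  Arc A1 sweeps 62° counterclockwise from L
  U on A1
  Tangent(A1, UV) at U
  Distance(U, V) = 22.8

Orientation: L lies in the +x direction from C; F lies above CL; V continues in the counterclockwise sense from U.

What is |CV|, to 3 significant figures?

71.7

C is at the origin; C and L share the same y with |CL| = 49.3 and L on the +x side, so L = (49.3, 0.00). A1 meets CL tangentially, so FL is at right angles to CL, so F = L + (0, 8.3) = (49.3, 8.30). On A1, L sits at bearing -90° from F; a 62° counterclockwise sweep puts U at bearing -28°, so U = F + 8.3·(cos -28°, sin -28°) = (56.6, 4.40). A1 meets UV tangentially, so FU is at right angles to UV, so UV runs along (−sin -28°, cos -28°); with |UV| = 22.8, V = (67.3, 24.5). Then |CV| = |V − C| = 71.7.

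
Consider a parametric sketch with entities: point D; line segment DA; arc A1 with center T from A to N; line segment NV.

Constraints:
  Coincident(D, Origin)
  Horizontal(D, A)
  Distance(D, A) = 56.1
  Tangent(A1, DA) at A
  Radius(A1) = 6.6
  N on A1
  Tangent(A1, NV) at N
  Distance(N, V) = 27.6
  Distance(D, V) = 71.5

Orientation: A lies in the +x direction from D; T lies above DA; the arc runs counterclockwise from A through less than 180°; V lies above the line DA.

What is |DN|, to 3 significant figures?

63.0

D is at the origin; DA is horizontal with |DA| = 56.1 and A on the +x side, so A = (56.1, 0.00). The tangent condition forces TA to be normal to DA, so T = A + (0, 6.6) = (56.1, 6.60). Since TN ⟂ NV (tangency), |TV| = √(6.6² + 27.6²) = 28.4 regardless of where N sits on A1. So V lies on both circle(D, 71.5) and circle(T, 28.4); the above-DA intersection is V = (62.8, 34.2). N is the foot of the tangent from V: N = (62.7, 6.58).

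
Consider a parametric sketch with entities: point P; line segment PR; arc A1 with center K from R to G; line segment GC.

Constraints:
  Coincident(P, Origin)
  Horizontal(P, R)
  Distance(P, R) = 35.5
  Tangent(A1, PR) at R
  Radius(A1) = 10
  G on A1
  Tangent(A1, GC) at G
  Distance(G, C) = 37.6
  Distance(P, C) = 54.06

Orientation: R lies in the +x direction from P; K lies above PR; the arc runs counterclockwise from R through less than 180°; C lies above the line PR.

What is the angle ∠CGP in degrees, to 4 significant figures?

79.03°

P is at the origin; P and R share the same y with |PR| = 35.5 and R on the +x side, so R = (35.50, 0.000). Tangency of A1 to PR means the radius KR is perpendicular to PR, so K = R + (0, 10) = (35.50, 10.00). Since KG ⟂ GC (tangency), |KC| = √(10.0² + 37.6²) = 38.91 regardless of where G sits on A1. So C lies on both circle(P, 54.06) and circle(K, 38.91); the above-PR intersection is C = (25.58, 47.62). G is the foot of the tangent from C: G = (44.19, 14.95).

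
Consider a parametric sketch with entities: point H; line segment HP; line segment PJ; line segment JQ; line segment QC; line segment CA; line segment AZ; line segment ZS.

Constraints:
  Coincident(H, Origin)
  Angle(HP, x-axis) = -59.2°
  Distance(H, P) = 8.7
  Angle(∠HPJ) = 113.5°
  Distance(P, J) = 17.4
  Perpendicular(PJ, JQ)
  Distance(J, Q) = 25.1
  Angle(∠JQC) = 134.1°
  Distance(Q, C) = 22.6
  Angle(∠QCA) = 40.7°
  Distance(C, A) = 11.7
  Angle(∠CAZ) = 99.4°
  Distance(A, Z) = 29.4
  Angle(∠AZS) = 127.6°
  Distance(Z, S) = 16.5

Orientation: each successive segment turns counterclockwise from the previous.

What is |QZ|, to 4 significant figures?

14.28

∠QCA = 40.7° gives CA at -77.50° from the x-axis; with |CA| = 11.7, A = (2.960, 21.75). ∠CAZ = 99.4° gives AZ at 3.100° from the x-axis; with |AZ| = 29.4, Z = (32.32, 23.34). Then |QZ| = |Z − Q| = 14.28.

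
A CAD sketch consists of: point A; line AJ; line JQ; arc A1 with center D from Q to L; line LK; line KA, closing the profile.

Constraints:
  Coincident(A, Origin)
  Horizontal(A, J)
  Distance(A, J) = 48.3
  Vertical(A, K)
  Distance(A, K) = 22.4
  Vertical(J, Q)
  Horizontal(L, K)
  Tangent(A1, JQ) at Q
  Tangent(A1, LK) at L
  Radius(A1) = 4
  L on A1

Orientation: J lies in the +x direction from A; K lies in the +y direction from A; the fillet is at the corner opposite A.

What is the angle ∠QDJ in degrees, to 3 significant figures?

77.7°

A is at the origin; A and J share the same y with |AJ| = 48.3 and J on the +x side, so J = (48.3, 0.00). A and K share the same x with |AK| = 22.4 and K on the +y side, so K = (0.00, 22.4). The virtual corner opposite A is at (48.3, 22.4). A1 meets JQ tangentially, so DQ is at right angles to JQ and tangency of A1 to LK means the radius DL is perpendicular to LK, with radius 4.0, so the center D sits 4.0 in from both sides at D = (44.3, 18.4). That places the tangent points at Q = (48.3, 18.4) on JQ and L = (44.3, 22.4) on LK. Then cos ∠QDJ = DQ·DJ / (|DQ||DJ|), giving 77.7°.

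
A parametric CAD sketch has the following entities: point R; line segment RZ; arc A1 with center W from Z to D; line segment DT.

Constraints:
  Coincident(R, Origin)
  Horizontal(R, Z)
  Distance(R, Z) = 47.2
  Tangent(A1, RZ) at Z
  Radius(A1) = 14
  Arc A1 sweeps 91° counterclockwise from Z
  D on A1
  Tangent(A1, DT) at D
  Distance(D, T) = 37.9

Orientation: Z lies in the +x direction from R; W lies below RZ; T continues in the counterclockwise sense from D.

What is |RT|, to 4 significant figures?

62.17

R is at the origin; RZ is horizontal with |RZ| = 47.2 and Z on the +x side, so Z = (47.20, 0.000). Tangency of A1 to RZ means the radius WZ is perpendicular to RZ, so W = Z + (0, -14) = (47.20, -14.00). On A1, Z sits at bearing 90° from W; a 91° counterclockwise sweep puts D at bearing 181°, so D = W + 14.0·(cos 181°, sin 181°) = (33.20, -14.24). Tangency of A1 to DT means the radius WD is perpendicular to DT, so DT runs along (−sin 181°, cos 181°); with |DT| = 37.9, T = (33.86, -52.14). Then |RT| = |T − R| = 62.17.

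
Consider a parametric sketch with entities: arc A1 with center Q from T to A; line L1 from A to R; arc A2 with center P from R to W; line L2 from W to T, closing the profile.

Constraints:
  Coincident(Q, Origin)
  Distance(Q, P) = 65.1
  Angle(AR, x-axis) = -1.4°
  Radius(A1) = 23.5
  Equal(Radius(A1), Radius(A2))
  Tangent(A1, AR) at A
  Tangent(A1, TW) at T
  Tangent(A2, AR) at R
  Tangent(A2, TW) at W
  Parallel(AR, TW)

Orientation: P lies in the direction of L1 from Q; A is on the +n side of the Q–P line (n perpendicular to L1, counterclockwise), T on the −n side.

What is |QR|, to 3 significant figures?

69.2

The slot axis is L1's direction at -1.4°, so u = (cos -1.4°, sin -1.4°) = (1.00, -0.0244) and n = (−sin -1.4°, cos -1.4°) = (0.0244, 1.00). Q is at the origin and P lies 65.1 along u from Q, so P = 65.1·u = (65.1, -1.59). Tangency of A1 to both parallel lines with radius 23.5 puts A and T at Q ± 23.5·n: A = (0.574, 23.5), T = (-0.574, -23.5). Equal radii place R and W the same way about P: R = P + 23.5·n = (65.7, 21.9), W = P − 23.5·n = (64.5, -25.1). Then |QR| = |R − Q| = 69.2.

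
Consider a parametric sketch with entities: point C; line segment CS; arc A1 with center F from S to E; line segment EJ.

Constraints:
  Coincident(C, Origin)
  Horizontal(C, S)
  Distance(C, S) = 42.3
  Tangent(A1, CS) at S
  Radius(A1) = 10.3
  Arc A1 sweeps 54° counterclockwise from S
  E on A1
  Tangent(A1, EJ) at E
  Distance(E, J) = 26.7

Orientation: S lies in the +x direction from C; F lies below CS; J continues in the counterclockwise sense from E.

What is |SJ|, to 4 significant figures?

35.29

On A1, S sits at bearing 90° from F; a 54° counterclockwise sweep puts E at bearing 144°, so E = F + 10.3·(cos 144°, sin 144°) = (33.97, -4.246). Tangency of A1 to EJ means the radius FE is perpendicular to EJ, so EJ runs along (−sin 144°, cos 144°); with |EJ| = 26.7, J = (18.27, -25.85). Then |SJ| = |J − S| = 35.29.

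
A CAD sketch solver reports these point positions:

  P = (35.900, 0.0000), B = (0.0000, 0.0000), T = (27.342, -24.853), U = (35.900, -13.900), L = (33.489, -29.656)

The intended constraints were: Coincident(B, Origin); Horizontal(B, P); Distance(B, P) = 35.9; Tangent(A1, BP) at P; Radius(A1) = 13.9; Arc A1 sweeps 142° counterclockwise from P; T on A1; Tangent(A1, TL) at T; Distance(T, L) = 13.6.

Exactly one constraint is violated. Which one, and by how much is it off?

Distance(T, L) = 13.6 — off by 5.80.

B = (0.00, 0.00) ✓; B.y = 0.00, P.y = 0.00 ✓; |BP| = 35.90 ✓; ∠(UP, PB) = 90.00° ✓; |UP| = 13.90 ✓; bearing(U→T) − bearing(U→P) = 142.0° ✓; |UT| = 13.90 ✓; ∠(UT, TL) = 90.00° ✓; |TL| = 7.801 ✗.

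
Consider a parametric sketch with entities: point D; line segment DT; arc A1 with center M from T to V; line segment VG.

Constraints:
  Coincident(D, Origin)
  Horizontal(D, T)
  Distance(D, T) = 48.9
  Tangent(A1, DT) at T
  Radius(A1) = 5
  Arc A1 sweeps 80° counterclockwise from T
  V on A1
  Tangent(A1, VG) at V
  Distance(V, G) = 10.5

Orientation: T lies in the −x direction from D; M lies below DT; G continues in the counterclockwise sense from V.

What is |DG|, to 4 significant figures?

57.50

D is at the origin; D and T share the same y with |DT| = 48.9 and T on the −x side, so T = (-48.90, 0.000). The tangent condition forces MT to be normal to DT, so M = T + (0, -5) = (-48.90, -5.000). On A1, T sits at bearing 90° from M; an 80° counterclockwise sweep puts V at bearing 170°, so V = M + 5.0·(cos 170°, sin 170°) = (-53.82, -4.132). A1 meets VG tangentially, so MV is at right angles to VG, so VG runs along (−sin 170°, cos 170°); with |VG| = 10.5, G = (-55.65, -14.47). Then |DG| = |G − D| = 57.50.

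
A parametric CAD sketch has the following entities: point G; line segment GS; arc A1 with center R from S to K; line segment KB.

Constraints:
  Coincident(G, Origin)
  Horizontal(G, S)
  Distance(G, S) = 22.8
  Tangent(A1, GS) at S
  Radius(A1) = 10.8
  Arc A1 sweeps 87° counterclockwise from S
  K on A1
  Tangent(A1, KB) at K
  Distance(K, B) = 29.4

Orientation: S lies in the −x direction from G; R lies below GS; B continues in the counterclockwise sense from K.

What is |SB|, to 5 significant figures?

41.468

G is at the origin; GS is horizontal with |GS| = 22.8 and S on the −x side, so S = (-22.800, 0.0000). The tangent condition forces RS to be normal to GS, so R = S + (0, -10.8) = (-22.800, -10.800). On A1, S sits at bearing 90° from R; an 87° counterclockwise sweep puts K at bearing 177°, so K = R + 10.8·(cos 177°, sin 177°) = (-33.585, -10.235). Tangency of A1 to KB means the radius RK is perpendicular to KB, so KB runs along (−sin 177°, cos 177°); with |KB| = 29.4, B = (-35.124, -39.594). Then |SB| = |B − S| = 41.468.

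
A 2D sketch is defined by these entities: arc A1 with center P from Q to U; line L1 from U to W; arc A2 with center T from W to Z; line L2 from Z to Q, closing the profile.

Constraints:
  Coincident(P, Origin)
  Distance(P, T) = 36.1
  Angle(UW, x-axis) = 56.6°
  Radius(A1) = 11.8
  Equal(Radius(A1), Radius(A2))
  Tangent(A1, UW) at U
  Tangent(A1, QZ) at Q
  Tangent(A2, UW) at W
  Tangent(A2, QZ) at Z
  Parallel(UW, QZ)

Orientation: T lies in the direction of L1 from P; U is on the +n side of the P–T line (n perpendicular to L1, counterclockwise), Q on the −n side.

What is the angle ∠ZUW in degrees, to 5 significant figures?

33.174°

The slot axis is L1's direction at 56.6°, so u = (cos 56.6°, sin 56.6°) = (0.55048, 0.83485) and n = (−sin 56.6°, cos 56.6°) = (-0.83485, 0.55048). P is at the origin and T lies 36.1 along u from P, so T = 36.1·u = (19.872, 30.138). Tangency of A1 to both parallel lines with radius 11.8 puts U and Q at P ± 11.8·n: U = (-9.8512, 6.4957), Q = (9.8512, -6.4957). Equal radii place W and Z the same way about T: W = T + 11.8·n = (10.021, 36.634), Z = T − 11.8·n = (29.724, 23.642). Then cos ∠ZUW = UZ·UW / (|UZ||UW|), giving 33.174°.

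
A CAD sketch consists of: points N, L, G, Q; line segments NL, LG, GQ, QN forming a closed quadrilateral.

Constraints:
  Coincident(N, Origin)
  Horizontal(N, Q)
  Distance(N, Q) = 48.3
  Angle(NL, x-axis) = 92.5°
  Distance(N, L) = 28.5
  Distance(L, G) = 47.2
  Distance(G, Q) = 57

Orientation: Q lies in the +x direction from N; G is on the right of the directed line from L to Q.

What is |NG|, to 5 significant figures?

19.355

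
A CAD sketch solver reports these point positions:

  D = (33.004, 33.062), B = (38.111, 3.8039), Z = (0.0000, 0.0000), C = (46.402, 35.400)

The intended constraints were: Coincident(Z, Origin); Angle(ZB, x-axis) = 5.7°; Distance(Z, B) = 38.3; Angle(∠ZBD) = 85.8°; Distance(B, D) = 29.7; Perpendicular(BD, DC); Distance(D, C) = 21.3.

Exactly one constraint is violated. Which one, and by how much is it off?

Distance(D, C) = 21.3 — off by 7.70.

Z = (0.00, 0.00) ✓; ZB at 5.700° ✓; |ZB| = 38.30 ✓; ∠ZBD = 85.80° ✓; |BD| = 29.70 ✓; ∠(BD, DC) = 90.00° ✓; |DC| = 13.60 ✗.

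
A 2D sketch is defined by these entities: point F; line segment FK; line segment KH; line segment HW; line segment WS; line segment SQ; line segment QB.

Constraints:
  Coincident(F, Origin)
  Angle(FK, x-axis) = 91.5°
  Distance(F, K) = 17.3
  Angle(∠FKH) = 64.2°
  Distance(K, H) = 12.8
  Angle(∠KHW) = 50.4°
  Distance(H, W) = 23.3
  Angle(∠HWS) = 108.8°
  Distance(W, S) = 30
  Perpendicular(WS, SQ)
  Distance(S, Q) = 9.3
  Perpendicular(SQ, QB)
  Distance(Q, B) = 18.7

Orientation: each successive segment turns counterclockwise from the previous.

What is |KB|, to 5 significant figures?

10.689

The perpendicularity gives SQ at right angles to WS, so SQ runs at 138.10°; with |SQ| = 9.3, Q = (22.718, 30.822). The perpendicularity gives QB at right angles to SQ, so QB runs at -131.90°; with |QB| = 18.7, B = (10.229, 16.903). Then |KB| = |B − K| = 10.689.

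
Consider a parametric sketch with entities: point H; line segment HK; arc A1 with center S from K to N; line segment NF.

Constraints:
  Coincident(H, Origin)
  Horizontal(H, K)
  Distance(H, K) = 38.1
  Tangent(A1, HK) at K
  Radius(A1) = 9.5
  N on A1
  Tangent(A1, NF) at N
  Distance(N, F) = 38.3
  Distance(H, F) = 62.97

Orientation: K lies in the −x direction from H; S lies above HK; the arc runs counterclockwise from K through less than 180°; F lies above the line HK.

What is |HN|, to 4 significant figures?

31.42

Checks: |SN| = 9.500 ✓; ∠(SN, NF) = 90.00° ✓; |NF| = 38.30 ✓; |HF| = 62.97 ✓.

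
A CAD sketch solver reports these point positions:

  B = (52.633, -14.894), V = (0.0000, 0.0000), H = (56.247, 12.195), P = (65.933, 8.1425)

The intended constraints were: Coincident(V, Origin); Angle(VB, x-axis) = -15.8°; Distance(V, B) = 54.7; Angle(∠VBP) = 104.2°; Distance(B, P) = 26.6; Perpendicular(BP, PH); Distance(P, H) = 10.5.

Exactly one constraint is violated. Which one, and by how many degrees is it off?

Perpendicular(BP, PH) — off by 7.30°.

V = (0.00, 0.00) ✓; VB at -15.80° ✓; |VB| = 54.70 ✓; ∠VBP = 104.2° ✓; |BP| = 26.60 ✓; ∠(BP, PH) = 97.30° ✗; |PH| = 10.50 ✓.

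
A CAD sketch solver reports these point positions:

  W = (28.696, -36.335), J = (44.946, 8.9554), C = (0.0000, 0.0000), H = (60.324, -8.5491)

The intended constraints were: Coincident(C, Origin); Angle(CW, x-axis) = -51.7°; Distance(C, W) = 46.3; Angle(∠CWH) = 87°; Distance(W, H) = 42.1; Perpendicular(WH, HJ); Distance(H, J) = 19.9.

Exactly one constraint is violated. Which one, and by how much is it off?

Distance(H, J) = 19.9 — off by 3.40.

C = (0.00, 0.00) ✓; CW at -51.70° ✓; |CW| = 46.30 ✓; ∠CWH = 87.00° ✓; |WH| = 42.10 ✓; ∠(WH, HJ) = 90.00° ✓; |HJ| = 23.30 ✗.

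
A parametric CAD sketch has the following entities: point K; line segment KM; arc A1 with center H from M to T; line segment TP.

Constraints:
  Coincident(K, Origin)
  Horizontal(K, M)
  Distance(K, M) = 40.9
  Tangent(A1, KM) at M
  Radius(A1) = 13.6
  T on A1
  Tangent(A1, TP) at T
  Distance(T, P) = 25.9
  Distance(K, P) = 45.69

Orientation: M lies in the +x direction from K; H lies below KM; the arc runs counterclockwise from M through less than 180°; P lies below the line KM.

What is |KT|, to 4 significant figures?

30.03

K is at the origin; K and M share the same y with |KM| = 40.9 and M on the +x side, so M = (40.90, 0.000). Since A1 is tangent to KM there, HM ⟂ KM, so H = M + (0, -13.6) = (40.90, -13.60). Since HT ⟂ TP (tangency), |HP| = √(13.6² + 25.9²) = 29.25 regardless of where T sits on A1. So P lies on both circle(K, 45.69) and circle(H, 29.25); the below-KM intersection is P = (25.07, -38.20). T is the foot of the tangent from P: T = (27.35, -12.40).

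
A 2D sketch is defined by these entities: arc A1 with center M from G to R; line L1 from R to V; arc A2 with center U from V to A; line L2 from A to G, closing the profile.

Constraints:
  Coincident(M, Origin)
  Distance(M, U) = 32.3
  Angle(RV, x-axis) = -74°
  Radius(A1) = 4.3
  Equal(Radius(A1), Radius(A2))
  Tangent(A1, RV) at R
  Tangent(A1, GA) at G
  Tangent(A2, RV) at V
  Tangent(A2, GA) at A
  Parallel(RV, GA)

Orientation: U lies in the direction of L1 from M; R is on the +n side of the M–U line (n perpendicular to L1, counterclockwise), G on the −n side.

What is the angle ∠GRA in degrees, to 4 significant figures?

75.09°

The slot axis is L1's direction at -74.0°, so u = (cos -74.0°, sin -74.0°) = (0.2756, -0.9613) and n = (−sin -74.0°, cos -74.0°) = (0.9613, 0.2756). M is at the origin and U lies 32.3 along u from M, so U = 32.3·u = (8.903, -31.05). Tangency of A1 to both parallel lines with radius 4.3 puts R and G at M ± 4.3·n: R = (4.133, 1.185), G = (-4.133, -1.185). Equal radii place V and A the same way about U: V = U + 4.3·n = (13.04, -29.86), A = U − 4.3·n = (4.770, -32.23). Then cos ∠GRA = RG·RA / (|RG||RA|), giving 75.09°.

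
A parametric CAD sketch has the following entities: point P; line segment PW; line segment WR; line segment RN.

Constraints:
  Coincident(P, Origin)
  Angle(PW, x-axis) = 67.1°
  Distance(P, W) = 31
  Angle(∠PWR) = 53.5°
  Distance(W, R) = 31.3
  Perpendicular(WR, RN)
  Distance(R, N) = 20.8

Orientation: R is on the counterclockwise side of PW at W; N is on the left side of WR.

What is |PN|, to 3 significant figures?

13.5

P is at the origin; PW runs at 67.1° with length 31.0, so W = 31.0·(cos 67.1°, sin 67.1°) = (12.1, 28.6). ∠PWR = 53.5°, so WR runs at 67.1° + (180° − 53.5°) = 194° from the x-axis; with |WR| = 31.3, R = W + 31.3·(cos 194°, sin 194°) = (-18.4, 21.2). WR ⟂ RN; with |RN| = 20.8 on the left of WR, N = R + 20.8·(0.235, -0.972) = (-13.5, 0.980). Then |PN| = |N − P| = 13.5.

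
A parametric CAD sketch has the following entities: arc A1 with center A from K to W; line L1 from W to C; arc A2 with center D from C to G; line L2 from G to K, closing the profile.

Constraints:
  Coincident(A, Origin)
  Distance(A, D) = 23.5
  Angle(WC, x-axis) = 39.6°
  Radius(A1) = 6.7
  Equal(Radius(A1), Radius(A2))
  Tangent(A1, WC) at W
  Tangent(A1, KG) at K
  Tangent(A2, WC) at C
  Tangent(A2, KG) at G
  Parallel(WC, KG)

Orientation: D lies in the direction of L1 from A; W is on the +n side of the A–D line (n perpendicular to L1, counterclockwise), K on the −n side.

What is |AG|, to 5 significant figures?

24.436

The slot axis is L1's direction at 39.6°, so u = (cos 39.6°, sin 39.6°) = (0.77051, 0.63742) and n = (−sin 39.6°, cos 39.6°) = (-0.63742, 0.77051). A is at the origin and D lies 23.5 along u from A, so D = 23.5·u = (18.107, 14.979). Tangency of A1 to both parallel lines with radius 6.7 puts W and K at A ± 6.7·n: W = (-4.2707, 5.1624), K = (4.2707, -5.1624). Equal radii place C and G the same way about D: C = D + 6.7·n = (13.836, 20.142), G = D − 6.7·n = (22.378, 9.8170). Then |AG| = |G − A| = 24.436.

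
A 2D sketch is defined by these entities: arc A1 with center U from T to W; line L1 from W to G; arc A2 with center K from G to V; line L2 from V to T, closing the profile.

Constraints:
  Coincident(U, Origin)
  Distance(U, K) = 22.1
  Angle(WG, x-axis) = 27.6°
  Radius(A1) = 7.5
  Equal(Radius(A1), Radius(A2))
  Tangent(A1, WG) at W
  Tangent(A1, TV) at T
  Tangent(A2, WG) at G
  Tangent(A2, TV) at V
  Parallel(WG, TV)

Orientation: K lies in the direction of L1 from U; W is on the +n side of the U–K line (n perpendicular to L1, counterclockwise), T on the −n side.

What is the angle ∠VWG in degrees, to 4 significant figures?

34.17°

The slot axis is L1's direction at 27.6°, so u = (cos 27.6°, sin 27.6°) = (0.8862, 0.4633) and n = (−sin 27.6°, cos 27.6°) = (-0.4633, 0.8862). U is at the origin and K lies 22.1 along u from U, so K = 22.1·u = (19.59, 10.24). Tangency of A1 to both parallel lines with radius 7.5 puts W and T at U ± 7.5·n: W = (-3.475, 6.647), T = (3.475, -6.647). Equal radii place G and V the same way about K: G = K + 7.5·n = (16.11, 16.89), V = K − 7.5·n = (23.06, 3.592). Then cos ∠VWG = WV·WG / (|WV||WG|), giving 34.17°.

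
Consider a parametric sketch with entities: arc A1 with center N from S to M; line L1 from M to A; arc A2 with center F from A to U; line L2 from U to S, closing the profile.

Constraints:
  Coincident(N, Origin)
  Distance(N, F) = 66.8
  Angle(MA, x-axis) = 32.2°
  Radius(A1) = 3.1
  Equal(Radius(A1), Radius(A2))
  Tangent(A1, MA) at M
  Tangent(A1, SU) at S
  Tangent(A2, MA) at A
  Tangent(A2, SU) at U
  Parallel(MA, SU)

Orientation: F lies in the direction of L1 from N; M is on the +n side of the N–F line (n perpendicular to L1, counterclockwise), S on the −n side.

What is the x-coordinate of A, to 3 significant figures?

54.9

The slot axis is L1's direction at 32.2°, so u = (cos 32.2°, sin 32.2°) = (0.846, 0.533) and n = (−sin 32.2°, cos 32.2°) = (-0.533, 0.846). N is at the origin and F lies 66.8 along u from N, so F = 66.8·u = (56.5, 35.6). Tangency of A1 to both parallel lines with radius 3.1 puts M and S at N ± 3.1·n: M = (-1.65, 2.62), S = (1.65, -2.62). Equal radii place A and U the same way about F: A = F + 3.1·n = (54.9, 38.2), U = F − 3.1·n = (58.2, 33.0). So A.x = 54.9.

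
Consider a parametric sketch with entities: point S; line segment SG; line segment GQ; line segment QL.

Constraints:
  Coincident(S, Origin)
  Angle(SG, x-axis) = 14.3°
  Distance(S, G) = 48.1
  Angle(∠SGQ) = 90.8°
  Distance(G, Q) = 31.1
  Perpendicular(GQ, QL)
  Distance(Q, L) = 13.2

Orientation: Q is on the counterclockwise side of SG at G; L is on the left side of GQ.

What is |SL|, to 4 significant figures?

47.19

∠SGQ = 90.8°, so GQ runs at 14.3° + (180° − 90.8°) = 103.5° from the x-axis; with |GQ| = 31.1, Q = G + 31.1·(cos 103.5°, sin 103.5°) = (39.35, 42.12). The perpendicularity gives QL at right angles to GQ; with |QL| = 13.2 on the left of GQ, L = Q + 13.2·(-0.9724, -0.2334) = (26.51, 39.04). Then |SL| = |L − S| = 47.19.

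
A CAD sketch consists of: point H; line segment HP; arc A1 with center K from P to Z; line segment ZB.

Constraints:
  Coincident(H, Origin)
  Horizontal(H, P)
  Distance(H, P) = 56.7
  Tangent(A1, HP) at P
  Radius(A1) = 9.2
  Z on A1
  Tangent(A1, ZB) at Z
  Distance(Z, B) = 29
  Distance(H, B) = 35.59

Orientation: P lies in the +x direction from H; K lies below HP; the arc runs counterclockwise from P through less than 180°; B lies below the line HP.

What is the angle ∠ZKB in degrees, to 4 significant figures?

72.40°

Checks: |KZ| = 9.200 ✓; ∠(KZ, ZB) = 90.00° ✓; |ZB| = 29.00 ✓; |HB| = 35.59 ✓.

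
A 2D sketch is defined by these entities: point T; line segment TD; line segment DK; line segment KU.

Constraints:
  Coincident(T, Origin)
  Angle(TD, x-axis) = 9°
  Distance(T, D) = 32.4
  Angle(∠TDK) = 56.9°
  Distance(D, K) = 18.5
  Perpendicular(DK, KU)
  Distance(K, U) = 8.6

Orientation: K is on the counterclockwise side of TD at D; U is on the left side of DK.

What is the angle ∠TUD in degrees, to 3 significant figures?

112°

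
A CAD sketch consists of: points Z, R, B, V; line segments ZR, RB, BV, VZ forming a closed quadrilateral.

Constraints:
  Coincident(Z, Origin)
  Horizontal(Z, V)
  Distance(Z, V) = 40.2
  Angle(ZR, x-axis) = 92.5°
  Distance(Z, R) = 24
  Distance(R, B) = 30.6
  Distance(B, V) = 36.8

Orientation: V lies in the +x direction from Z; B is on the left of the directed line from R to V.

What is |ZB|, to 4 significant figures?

44.29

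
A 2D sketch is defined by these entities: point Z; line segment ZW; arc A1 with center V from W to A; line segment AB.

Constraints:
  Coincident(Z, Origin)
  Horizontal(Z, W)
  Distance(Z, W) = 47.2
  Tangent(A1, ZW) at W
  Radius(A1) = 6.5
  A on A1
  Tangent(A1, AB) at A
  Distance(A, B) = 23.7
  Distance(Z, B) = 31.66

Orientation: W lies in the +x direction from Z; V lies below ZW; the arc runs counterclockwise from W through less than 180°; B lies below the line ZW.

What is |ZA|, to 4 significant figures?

42.69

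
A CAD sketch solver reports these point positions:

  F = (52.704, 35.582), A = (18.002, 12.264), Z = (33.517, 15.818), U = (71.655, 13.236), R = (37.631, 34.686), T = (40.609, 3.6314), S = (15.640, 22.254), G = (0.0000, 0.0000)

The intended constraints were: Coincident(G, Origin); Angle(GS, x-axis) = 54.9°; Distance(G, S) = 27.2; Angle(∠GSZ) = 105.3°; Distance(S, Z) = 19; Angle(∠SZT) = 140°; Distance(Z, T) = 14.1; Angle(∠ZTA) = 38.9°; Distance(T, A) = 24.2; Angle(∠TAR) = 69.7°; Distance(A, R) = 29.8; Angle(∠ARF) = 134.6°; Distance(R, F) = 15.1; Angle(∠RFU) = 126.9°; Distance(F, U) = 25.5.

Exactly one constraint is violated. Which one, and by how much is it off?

Distance(F, U) = 25.5 — off by 3.80.

G = (0.00, 0.00) ✓; GS at 54.90° ✓; |GS| = 27.20 ✓; ∠GSZ = 105.3° ✓; |SZ| = 19.00 ✓; ∠SZT = 140.0° ✓; |ZT| = 14.10 ✓; ∠ZTA = 38.90° ✓; |TA| = 24.20 ✓; ∠TAR = 69.70° ✓; |AR| = 29.80 ✓; ∠ARF = 134.6° ✓; |RF| = 15.10 ✓; ∠RFU = 126.9° ✓; |FU| = 29.30 ✗.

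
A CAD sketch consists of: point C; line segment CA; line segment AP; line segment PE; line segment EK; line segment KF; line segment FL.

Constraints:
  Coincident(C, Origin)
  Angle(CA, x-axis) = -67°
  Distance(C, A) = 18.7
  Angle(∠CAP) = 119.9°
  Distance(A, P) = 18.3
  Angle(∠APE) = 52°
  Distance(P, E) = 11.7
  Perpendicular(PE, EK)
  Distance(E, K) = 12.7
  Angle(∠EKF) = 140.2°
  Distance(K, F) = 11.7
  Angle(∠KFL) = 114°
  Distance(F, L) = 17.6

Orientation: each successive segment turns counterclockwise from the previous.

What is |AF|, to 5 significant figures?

10.130

C is at the origin; CA runs at -67.0° with length 18.7, so A = (7.3067, -17.213). ∠CAP = 119.9° gives AP at -6.9000° from the x-axis; with |AP| = 18.3, P = (25.474, -19.412). ∠APE = 52.0° gives PE at 121.10° from the x-axis; with |PE| = 11.7, E = (19.431, -9.3936). The perpendicularity gives EK at right angles to PE, so EK runs at -148.90°; with |EK| = 12.7, K = (8.5561, -15.954). ∠EKF = 140.2° gives KF at -109.10° from the x-axis; with |KF| = 11.7, F = (4.7277, -27.009). Then |AF| = |F − A| = 10.130.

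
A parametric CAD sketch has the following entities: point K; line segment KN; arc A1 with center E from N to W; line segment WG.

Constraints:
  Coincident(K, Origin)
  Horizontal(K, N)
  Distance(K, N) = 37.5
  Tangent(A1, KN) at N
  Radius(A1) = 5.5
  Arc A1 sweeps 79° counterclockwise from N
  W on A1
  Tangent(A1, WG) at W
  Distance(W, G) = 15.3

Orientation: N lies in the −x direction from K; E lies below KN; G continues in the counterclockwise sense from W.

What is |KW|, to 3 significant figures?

43.1

K is at the origin; K and N share the same y with |KN| = 37.5 and N on the −x side, so N = (-37.5, 0.00). Since A1 is tangent to KN there, EN ⟂ KN, so E = N + (0, -5.5) = (-37.5, -5.50). On A1, N sits at bearing 90° from E; a 79° counterclockwise sweep puts W at bearing 169°, so W = E + 5.5·(cos 169°, sin 169°) = (-42.9, -4.45). Then |KW| = |W − K| = 43.1.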